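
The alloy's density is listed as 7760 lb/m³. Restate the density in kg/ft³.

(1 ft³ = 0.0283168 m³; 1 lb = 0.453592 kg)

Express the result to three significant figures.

99.7 kg/ft³

7760 lb/m³ × 0.453592 kg/lb = 3519.87 kg/m³
3519.87 kg/m³ × 0.0283168 m³/ft³ = 99.6715 kg/ft³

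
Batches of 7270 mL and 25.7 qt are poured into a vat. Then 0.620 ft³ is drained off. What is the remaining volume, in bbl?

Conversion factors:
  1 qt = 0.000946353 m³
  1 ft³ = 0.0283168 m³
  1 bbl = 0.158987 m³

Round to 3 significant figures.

7270 mL × 10⁻⁶ = 0.00727 m³
25.7 qt × 0.000946353 = 0.0243213 m³
0.620 ft³ × 0.0283168 = 0.0175564 m³
Sum: 0.00727 + 0.0243213 − 0.0175564 = 0.0140349 m³
In bbl: 0.0140349 / 0.158987 = 0.088277 bbl

0.0883 bbl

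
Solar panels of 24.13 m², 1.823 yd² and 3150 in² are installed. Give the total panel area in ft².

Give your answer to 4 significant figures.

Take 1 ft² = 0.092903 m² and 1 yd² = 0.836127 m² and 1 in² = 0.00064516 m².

298.0 ft²

24.13 m² (already m²)
1.823 yd² × 0.836127 = 1.52426 m²
3150 in² × 0.00064516 = 2.03225 m²
Total: 24.13 + 1.52426 + 2.03225 = 27.6865 m²
In ft²: 27.6865 / 0.092903 = 298.015 ft²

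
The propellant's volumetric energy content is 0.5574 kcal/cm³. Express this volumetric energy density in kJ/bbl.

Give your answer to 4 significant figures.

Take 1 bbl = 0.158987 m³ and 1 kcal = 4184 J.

3.708×10⁵ kJ/bbl

0.5574 kcal/cm³ × 4184 J/kcal ÷ 10⁻⁶ m³/cm³ = 2.33216×10⁹ J/m³
2.33216×10⁹ J/m³ ÷ 1000 J/kJ × 0.158987 m³/bbl = 370783 kJ/bbl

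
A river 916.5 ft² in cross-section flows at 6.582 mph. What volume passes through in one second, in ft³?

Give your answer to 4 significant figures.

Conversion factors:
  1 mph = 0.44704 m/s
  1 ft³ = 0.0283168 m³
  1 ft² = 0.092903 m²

8848 ft³

6.582 mph × 0.44704 = 2.94242 m/s
916.5 ft² × 0.092903 = 85.1456 m²
V = v × A × t = 2.94242 m/s × 85.1456 m² × 1 s = 250.534 m³
250.534 m³ ÷ (0.0283168 m³/ft³) = 8847.54 ft³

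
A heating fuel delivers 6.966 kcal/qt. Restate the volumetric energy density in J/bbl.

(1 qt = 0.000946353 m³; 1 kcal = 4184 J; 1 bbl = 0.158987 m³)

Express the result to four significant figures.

4.896×10⁶ J/bbl

6.966 kcal/qt × 4184 J/kcal ÷ 0.000946353 m³/qt = 3.0798×10⁷ J/m³
3.0798×10⁷ J/m³ × 0.158987 m³/bbl = 4.89648×10⁶ J/bbl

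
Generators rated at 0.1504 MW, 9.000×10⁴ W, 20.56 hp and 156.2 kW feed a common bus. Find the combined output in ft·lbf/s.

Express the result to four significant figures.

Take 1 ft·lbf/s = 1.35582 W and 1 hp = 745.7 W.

3.038×10⁵ ft·lbf/s

0.1504 MW × 1000000 = 150400 W
9.000×10⁴ W (already W)
20.56 hp × 745.7 = 15331.6 W
156.2 kW × 1000 = 156200 W
Sum: 150400 + 90000 + 15331.6 + 156200 = 411932 W
In ft·lbf/s: 411932 / 1.35582 = 303825 ft·lbf/s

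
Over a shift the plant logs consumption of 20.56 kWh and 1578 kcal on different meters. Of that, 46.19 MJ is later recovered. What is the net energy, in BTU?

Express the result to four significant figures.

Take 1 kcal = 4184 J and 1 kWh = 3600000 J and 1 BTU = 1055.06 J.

3.263×10⁴ BTU

20.56 kWh × 3600000 = 7.4016×10⁷ J
1578 kcal × 4184 = 6.60235×10⁶ J
46.19 MJ × 1000000 = 4.619×10⁷ J
Net: 7.4016×10⁷ + 6.60235×10⁶ − 4.619×10⁷ = 3.44284×10⁷ J
In BTU: 3.44284×10⁷ / 1055.06 = 32631.7 BTU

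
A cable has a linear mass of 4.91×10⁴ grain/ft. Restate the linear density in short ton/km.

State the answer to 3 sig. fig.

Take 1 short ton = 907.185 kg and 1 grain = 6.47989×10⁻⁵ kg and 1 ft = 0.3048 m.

4.91×10⁴ grain/ft × 6.47989×10⁻⁵ kg/grain ÷ 0.3048 m/ft = 10.4384 kg/m
10.4384 kg/m ÷ 907.185 kg/short ton × 1000 m/km = 11.5064 short ton/km

11.5 short ton/km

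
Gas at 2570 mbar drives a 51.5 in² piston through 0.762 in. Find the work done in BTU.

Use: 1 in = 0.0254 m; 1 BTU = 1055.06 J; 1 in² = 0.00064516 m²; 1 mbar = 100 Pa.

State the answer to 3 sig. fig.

0.157 BTU

2570 mbar → 257000 Pa
51.5 in² → 0.0332257 m²
F = P × A = 257000 × 0.0332257 = 8539 N
0.762 in → 0.0193548 m
W = F × d = 8539 × 0.0193548 = 165.271 J
In BTU: 165.271 / 1055.06 = 0.156646 BTU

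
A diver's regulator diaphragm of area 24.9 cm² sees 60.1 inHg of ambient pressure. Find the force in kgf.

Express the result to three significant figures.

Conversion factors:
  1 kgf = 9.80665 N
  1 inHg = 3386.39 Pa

51.7 kgf

60.1 inHg × 3386.39 → 203522 Pa
24.9 cm² × 0.0001 → 0.00249 m²
F = P × A = 203522 Pa × 0.00249 m² = 506.77 N
506.77 N ÷ (9.80665 N/kgf) = 51.6762 kgf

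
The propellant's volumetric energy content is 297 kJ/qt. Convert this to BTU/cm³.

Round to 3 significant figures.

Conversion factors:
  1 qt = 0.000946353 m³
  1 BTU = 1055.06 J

297 kJ/qt × 1000 J/kJ ÷ 0.000946353 m³/qt = 3.13836×10⁸ J/m³
3.13836×10⁸ J/m³ ÷ 1055.06 J/BTU × 10⁻⁶ m³/cm³ = 0.297458 BTU/cm³

0.297 BTU/cm³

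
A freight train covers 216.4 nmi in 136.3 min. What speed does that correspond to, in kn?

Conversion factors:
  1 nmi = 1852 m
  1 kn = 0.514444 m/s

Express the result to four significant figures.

216.4 nmi × 1852 → 400773 m
136.3 min × 60 → 8178 s
v = d / t = 400773 m / 8178 s = 49.0062 m/s
49.0062 m/s ÷ (0.514444 m/s/kn) = 95.2605 kn

95.26 kn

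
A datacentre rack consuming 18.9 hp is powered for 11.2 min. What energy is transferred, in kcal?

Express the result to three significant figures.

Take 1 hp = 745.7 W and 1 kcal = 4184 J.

18.9 hp × 745.7 = 14093.7 W
11.2 min × 60 = 672 s
E = P × t = 14093.7 W × 672 s = 9.47097×10⁶ J
9.47097×10⁶ J ÷ (4184 J/kcal) = 2263.62 kcal

2260 kcal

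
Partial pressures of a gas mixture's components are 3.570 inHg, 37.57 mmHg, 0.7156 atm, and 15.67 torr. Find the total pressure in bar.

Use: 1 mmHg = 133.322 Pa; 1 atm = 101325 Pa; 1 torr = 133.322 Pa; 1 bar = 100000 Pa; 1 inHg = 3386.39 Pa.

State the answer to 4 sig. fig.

0.9170 bar

3.570 inHg × 3386.39 → 12089.4 Pa
37.57 mmHg × 133.322 → 5008.91 Pa
0.7156 atm × 101325 → 72508.2 Pa
15.67 torr × 133.322 → 2089.16 Pa
Sum: 12089.4 + 5008.91 + 72508.2 + 2089.16 = 91695.7 Pa
In bar: 91695.7 / 100000 = 0.916957 bar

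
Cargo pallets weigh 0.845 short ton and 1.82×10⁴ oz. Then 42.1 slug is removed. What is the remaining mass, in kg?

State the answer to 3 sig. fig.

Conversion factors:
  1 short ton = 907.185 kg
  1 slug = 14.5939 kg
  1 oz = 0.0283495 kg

668 kg

0.845 short ton × 907.185 = 766.571 kg
1.82×10⁴ oz × 0.0283495 = 515.961 kg
42.1 slug × 14.5939 = 614.403 kg
Sum: 766.571 + 515.961 − 614.403 = 668.129 kg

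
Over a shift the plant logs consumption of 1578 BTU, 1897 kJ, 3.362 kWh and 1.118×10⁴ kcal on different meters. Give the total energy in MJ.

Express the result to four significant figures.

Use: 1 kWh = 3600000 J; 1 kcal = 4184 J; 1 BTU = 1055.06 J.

62.44 MJ

1578 BTU × 1055.06 → 1.66488×10⁶ J
1897 kJ × 1000 → 1.897×10⁶ J
3.362 kWh × 3600000 → 1.21032×10⁷ J
1.118×10⁴ kcal × 4184 → 4.67771×10⁷ J
Sum: 1.66488×10⁶ + 1.897×10⁶ + 1.21032×10⁷ + 4.67771×10⁷ = 6.24422×10⁷ J
In MJ: 6.24422×10⁷ / 1000000 = 62.4422 MJ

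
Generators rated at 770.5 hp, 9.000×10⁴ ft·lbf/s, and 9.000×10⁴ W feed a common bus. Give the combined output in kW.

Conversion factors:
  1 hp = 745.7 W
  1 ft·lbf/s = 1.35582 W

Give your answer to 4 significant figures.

770.5 hp × 745.7 = 574562 W
9.000×10⁴ ft·lbf/s × 1.35582 = 122024 W
9.000×10⁴ W (already W)
Total: 574562 + 122024 + 90000 = 786586 W
In kW: 786586 / 1000 = 786.586 kW

786.6 kW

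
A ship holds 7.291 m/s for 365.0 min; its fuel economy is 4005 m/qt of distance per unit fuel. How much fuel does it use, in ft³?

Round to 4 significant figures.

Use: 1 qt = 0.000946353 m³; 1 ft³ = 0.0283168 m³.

1.332 ft³

365.0 min → 21900 s
d = v × t = 7.291 × 21900 = 159673 m
4005 m/qt → 4.23204×10⁶ m/m³
V = d / (distance per unit fuel) = 159673 / 4.23204×10⁶ = 0.0377296 m³
In ft³: 0.0377296 / 0.0283168 = 1.33241 ft³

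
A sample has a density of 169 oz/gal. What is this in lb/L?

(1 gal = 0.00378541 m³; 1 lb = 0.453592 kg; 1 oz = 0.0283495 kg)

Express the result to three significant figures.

169 oz/gal × 0.0283495 kg/oz ÷ 0.00378541 m³/gal = 1265.67 kg/m³
1265.67 kg/m³ ÷ 0.453592 kg/lb × 0.001 m³/L = 2.79033 lb/L

2.79 lb/L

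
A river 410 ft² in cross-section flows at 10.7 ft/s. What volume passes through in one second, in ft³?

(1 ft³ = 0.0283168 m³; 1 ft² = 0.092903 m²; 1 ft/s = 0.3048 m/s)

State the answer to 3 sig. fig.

10.7 ft/s × 0.3048 = 3.26136 m/s
410 ft² × 0.092903 = 38.0902 m²
V = v × A × t = 3.26136 m/s × 38.0902 m² × 1 s = 124.226 m³
124.226 m³ ÷ (0.0283168 m³/ft³) = 4387.01 ft³

4390 ft³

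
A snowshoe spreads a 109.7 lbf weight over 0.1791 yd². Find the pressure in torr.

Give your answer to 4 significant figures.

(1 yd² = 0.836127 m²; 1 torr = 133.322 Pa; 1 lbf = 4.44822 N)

109.7 lbf × 4.44822 → 487.97 N
0.1791 yd² × 0.836127 → 0.14975 m²
P = F / A = 487.97 N / 0.14975 m² = 3258.56 Pa
3258.56 Pa ÷ (133.322 Pa/torr) = 24.4413 torr

24.44 torr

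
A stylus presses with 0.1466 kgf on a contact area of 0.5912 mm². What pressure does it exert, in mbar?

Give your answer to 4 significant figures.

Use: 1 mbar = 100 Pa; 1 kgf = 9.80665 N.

0.1466 kgf × 9.80665 → 1.43765 N
0.5912 mm² × 10⁻⁶ → 5.912×10⁻⁷ m²
P = F / A = 1.43765 N / 5.912×10⁻⁷ m² = 2.43175×10⁶ Pa
2.43175×10⁶ Pa ÷ (100 Pa/mbar) = 24317.5 mbar

2.432×10⁴ mbar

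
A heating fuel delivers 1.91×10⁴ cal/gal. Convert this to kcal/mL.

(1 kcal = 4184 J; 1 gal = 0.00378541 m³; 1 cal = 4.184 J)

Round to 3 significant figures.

1.91×10⁴ cal/gal × 4.184 J/cal ÷ 0.00378541 m³/gal = 2.11112×10⁷ J/m³
2.11112×10⁷ J/m³ ÷ 4184 J/kcal × 10⁻⁶ m³/mL = 0.0050457 kcal/mL

0.00505 kcal/mL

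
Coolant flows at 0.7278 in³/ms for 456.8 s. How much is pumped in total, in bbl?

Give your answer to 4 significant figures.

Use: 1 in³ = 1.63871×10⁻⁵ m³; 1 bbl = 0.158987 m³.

0.7278 in³/ms → 0.0119265 m³/s
V = Q × t = 0.0119265 × 456.8 = 5.44803 m³
In bbl: 5.44803 / 0.158987 = 34.2671 bbl

34.27 bbl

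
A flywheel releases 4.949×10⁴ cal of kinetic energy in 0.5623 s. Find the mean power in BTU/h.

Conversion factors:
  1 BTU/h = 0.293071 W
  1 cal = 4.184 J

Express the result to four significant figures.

1.257×10⁶ BTU/h

4.949×10⁴ cal × 4.184 = 207066 J
P = E / t = 207066 J / 0.5623 s = 368248 W
368248 W ÷ (0.293071 W/BTU/h) = 1.25651×10⁶ BTU/h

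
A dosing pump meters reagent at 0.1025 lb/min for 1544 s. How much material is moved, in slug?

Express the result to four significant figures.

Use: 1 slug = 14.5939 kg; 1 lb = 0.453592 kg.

0.1025 lb/min → 7.74886×10⁻⁴ kg/s
m = ṁ × t = 7.74886×10⁻⁴ × 1544 = 1.19642 kg
In slug: 1.19642 / 14.5939 = 0.0819808 slug

0.08198 slug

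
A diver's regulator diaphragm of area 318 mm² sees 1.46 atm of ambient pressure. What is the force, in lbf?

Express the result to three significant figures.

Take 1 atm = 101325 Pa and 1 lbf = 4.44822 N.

1.46 atm × 101325 → 147934 Pa
318 mm² × 10⁻⁶ → 3.18×10⁻⁴ m²
F = P × A = 147934 Pa × 3.18×10⁻⁴ m² = 47.043 N
47.043 N ÷ (4.44822 N/lbf) = 10.5757 lbf

10.6 lbf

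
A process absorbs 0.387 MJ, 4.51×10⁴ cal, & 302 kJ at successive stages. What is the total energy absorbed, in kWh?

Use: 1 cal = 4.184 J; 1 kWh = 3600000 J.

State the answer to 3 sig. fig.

0.387 MJ × 1000000 = 387000 J
4.51×10⁴ cal × 4.184 = 188698 J
302 kJ × 1000 = 302000 J
Combined: 387000 + 188698 + 302000 = 877698 J
In kWh: 877698 / 3600000 = 0.243805 kWh

0.244 kWh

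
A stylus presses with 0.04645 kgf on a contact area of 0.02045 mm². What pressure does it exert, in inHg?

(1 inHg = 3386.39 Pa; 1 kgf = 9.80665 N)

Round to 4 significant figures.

0.04645 kgf × 9.80665 → 0.455519 N
0.02045 mm² × 10⁻⁶ → 2.045×10⁻⁸ m²
P = F / A = 0.455519 N / 2.045×10⁻⁸ m² = 2.22748×10⁷ Pa
2.22748×10⁷ Pa ÷ (3386.39 Pa/inHg) = 6577.74 inHg

6578 inHg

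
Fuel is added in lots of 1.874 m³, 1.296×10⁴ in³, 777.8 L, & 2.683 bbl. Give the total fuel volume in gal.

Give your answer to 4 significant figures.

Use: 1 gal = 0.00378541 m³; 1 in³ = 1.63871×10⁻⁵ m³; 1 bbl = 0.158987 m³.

869.3 gal

1.874 m³ (already m³)
1.296×10⁴ in³ × 1.63871×10⁻⁵ = 0.212377 m³
777.8 L × 0.001 = 0.7778 m³
2.683 bbl × 0.158987 = 0.426562 m³
Combined: 1.874 + 0.212377 + 0.7778 + 0.426562 = 3.29074 m³
In gal: 3.29074 / 0.00378541 = 869.322 gal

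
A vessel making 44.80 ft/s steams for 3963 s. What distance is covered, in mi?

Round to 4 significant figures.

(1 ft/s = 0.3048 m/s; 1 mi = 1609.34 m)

33.63 mi

44.80 ft/s × 0.3048 → 13.655 m/s
d = v × t = 13.655 m/s × 3963 s = 54114.8 m
54114.8 m ÷ (1609.34 m/mi) = 33.6255 mi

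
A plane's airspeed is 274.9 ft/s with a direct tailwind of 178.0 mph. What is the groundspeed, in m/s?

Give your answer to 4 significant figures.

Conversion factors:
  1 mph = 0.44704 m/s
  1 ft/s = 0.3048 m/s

163.4 m/s

274.9 ft/s × 0.3048 = 83.7895 m/s
178.0 mph × 0.44704 = 79.5731 m/s
Total: 83.7895 + 79.5731 = 163.363 m/s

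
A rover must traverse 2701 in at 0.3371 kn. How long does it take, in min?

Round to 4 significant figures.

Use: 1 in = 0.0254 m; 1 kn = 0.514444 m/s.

2701 in × 0.0254 → 68.6054 m
0.3371 kn × 0.514444 → 0.173419 m/s
t = d / v = 68.6054 m / 0.173419 m/s = 395.605 s
395.605 s ÷ (60 s/min) = 6.59342 min

6.593 min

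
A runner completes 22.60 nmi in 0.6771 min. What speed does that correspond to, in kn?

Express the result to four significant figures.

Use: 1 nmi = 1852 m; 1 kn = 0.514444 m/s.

2003 kn

22.60 nmi × 1852 → 41855.2 m
0.6771 min × 60 → 40.626 s
v = d / t = 41855.2 m / 40.626 s = 1030.26 m/s
1030.26 m/s ÷ (0.514444 m/s/kn) = 2002.67 kn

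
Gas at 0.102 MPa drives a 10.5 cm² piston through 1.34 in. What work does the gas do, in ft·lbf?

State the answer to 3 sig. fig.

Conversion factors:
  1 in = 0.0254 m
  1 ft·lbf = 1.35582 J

0.102 MPa → 102000 Pa
10.5 cm² → 0.00105 m²
F = P × A = 102000 × 0.00105 = 107.1 N
1.34 in → 0.034036 m
W = F × d = 107.1 × 0.034036 = 3.64526 J
In ft·lbf: 3.64526 / 1.35582 = 2.6886 ft·lbf

2.69 ft·lbf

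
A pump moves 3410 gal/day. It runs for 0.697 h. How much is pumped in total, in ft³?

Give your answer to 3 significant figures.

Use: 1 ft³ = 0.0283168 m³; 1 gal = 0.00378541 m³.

13.2 ft³

3410 gal/day → 1.49401×10⁻⁴ m³/s
0.697 h → 2509.2 s
V = Q × t = 1.49401×10⁻⁴ × 2509.2 = 0.374877 m³
In ft³: 0.374877 / 0.0283168 = 13.2387 ft³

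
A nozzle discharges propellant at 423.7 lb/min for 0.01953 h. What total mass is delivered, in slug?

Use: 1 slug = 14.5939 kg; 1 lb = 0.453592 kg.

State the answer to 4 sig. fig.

15.43 slug

423.7 lb/min → 3.20312 kg/s
0.01953 h → 70.308 s
m = ṁ × t = 3.20312 × 70.308 = 225.205 kg
In slug: 225.205 / 14.5939 = 15.4314 slug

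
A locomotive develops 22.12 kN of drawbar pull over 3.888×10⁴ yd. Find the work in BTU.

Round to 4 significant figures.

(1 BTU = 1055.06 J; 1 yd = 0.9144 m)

22.12 kN × 1000 = 22120 N
3.888×10⁴ yd × 0.9144 = 35551.9 m
W = F × d = 22120 N × 35551.9 m = 7.86408×10⁸ J
7.86408×10⁸ J ÷ (1055.06 J/BTU) = 745368 BTU

7.454×10⁵ BTU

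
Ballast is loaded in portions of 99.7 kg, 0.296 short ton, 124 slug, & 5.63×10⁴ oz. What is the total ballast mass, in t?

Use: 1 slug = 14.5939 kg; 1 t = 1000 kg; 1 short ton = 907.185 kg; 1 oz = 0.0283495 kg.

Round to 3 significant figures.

99.7 kg (already kg)
0.296 short ton × 907.185 = 268.527 kg
124 slug × 14.5939 = 1809.64 kg
5.63×10⁴ oz × 0.0283495 = 1596.08 kg
Combined: 99.7 + 268.527 + 1809.64 + 1596.08 = 3773.95 kg
In t: 3773.95 / 1000 = 3.77395 t

3.77 t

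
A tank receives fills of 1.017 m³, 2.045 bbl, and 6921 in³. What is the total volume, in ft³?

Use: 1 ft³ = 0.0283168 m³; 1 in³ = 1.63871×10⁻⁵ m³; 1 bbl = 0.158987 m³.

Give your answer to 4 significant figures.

1.017 m³ (already m³)
2.045 bbl × 0.158987 = 0.325128 m³
6921 in³ × 1.63871×10⁻⁵ = 0.113415 m³
Total: 1.017 + 0.325128 + 0.113415 = 1.45554 m³
In ft³: 1.45554 / 0.0283168 = 51.402 ft³

51.40 ft³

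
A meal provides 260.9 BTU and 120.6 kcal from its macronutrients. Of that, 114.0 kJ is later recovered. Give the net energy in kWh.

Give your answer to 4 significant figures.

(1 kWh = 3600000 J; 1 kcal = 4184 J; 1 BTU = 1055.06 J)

260.9 BTU × 1055.06 = 275265 J
120.6 kcal × 4184 = 504590 J
114.0 kJ × 1000 = 114000 J
Net: 275265 + 504590 − 114000 = 665855 J
In kWh: 665855 / 3600000 = 0.18496 kWh

0.1850 kWh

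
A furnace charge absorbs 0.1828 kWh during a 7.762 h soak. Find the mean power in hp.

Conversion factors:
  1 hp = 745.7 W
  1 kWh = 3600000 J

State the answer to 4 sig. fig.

0.1828 kWh × 3600000 → 658080 J
7.762 h × 3600 → 27943.2 s
P = E / t = 658080 J / 27943.2 s = 23.5506 W
23.5506 W ÷ (745.7 W/hp) = 0.0315819 hp

0.03158 hp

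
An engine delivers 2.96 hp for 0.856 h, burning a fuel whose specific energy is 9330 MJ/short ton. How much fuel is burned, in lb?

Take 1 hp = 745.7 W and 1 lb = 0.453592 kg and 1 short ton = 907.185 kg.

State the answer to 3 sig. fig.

2.96 hp → 2207.27 W
0.856 h → 3081.6 s
E = P × t = 2207.27 × 3081.6 = 6.80192×10⁶ J
9330 MJ/short ton → 1.02846×10⁷ J/kg
m = E / e_s = 6.80192×10⁶ / 1.02846×10⁷ = 0.661369 kg
In lb: 0.661369 / 0.453592 = 1.45807 lb

1.46 lb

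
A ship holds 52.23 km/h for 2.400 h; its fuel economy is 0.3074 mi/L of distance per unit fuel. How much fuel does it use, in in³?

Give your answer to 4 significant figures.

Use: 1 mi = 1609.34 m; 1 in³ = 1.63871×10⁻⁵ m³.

52.23 km/h → 14.5083 m/s
2.400 h → 8640 s
d = v × t = 14.5083 × 8640 = 125352 m
0.3074 mi/L → 494711 m/m³
V = d / (distance per unit fuel) = 125352 / 494711 = 0.253384 m³
In in³: 0.253384 / 1.63871×10⁻⁵ = 15462.4 in³

1.546×10⁴ in³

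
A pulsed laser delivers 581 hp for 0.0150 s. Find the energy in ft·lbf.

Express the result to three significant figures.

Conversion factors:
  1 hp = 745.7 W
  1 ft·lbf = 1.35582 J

4790 ft·lbf

581 hp × 745.7 = 433252 W
E = P × t = 433252 W × 0.015 s = 6498.78 J
6498.78 J ÷ (1.35582 J/ft·lbf) = 4793.25 ft·lbf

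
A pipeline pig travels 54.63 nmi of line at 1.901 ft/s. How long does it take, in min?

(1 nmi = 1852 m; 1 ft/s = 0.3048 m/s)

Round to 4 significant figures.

54.63 nmi × 1852 → 101175 m
1.901 ft/s × 0.3048 → 0.579425 m/s
t = d / v = 101175 m / 0.579425 m/s = 174613 s
174613 s ÷ (60 s/min) = 2910.22 min

2910 min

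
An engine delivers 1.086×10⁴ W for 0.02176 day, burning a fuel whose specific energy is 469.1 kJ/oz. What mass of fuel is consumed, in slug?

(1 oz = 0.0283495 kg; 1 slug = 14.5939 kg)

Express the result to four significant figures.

0.02176 day → 1880.06 s
E = P × t = 10860 × 1880.06 = 2.04175×10⁷ J
469.1 kJ/oz → 1.6547×10⁷ J/kg
m = E / e_s = 2.04175×10⁷ / 1.6547×10⁷ = 1.23391 kg
In slug: 1.23391 / 14.5939 = 0.0845497 slug

0.08455 slug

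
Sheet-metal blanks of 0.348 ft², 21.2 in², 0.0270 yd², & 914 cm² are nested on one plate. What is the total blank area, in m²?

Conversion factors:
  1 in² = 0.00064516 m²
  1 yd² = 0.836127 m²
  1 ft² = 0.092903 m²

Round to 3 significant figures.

0.160 m²

0.348 ft² × 0.092903 = 0.0323302 m²
21.2 in² × 0.00064516 = 0.0136774 m²
0.0270 yd² × 0.836127 = 0.0225754 m²
914 cm² × 0.0001 = 0.0914 m²
Combined: 0.0323302 + 0.0136774 + 0.0225754 + 0.0914 = 0.159983 m²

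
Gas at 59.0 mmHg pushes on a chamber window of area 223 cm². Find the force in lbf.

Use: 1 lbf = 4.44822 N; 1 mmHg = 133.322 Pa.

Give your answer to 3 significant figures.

59.0 mmHg × 133.322 → 7866 Pa
223 cm² × 0.0001 → 0.0223 m²
F = P × A = 7866 Pa × 0.0223 m² = 175.412 N
175.412 N ÷ (4.44822 N/lbf) = 39.4342 lbf

39.4 lbf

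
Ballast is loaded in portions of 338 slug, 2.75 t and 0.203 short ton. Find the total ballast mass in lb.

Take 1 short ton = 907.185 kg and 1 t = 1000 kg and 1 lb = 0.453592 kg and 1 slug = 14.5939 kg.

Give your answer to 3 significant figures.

1.73×10⁴ lb

338 slug × 14.5939 = 4932.74 kg
2.75 t × 1000 = 2750 kg
0.203 short ton × 907.185 = 184.159 kg
Combined: 4932.74 + 2750 + 184.159 = 7866.9 kg
In lb: 7866.9 / 0.453592 = 17343.6 lb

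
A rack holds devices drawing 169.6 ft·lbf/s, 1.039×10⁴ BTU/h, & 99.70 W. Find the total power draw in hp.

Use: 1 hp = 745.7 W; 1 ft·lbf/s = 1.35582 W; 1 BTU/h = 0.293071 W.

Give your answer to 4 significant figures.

4.525 hp

169.6 ft·lbf/s × 1.35582 = 229.947 W
1.039×10⁴ BTU/h × 0.293071 = 3045.01 W
99.70 W (already W)
Total: 229.947 + 3045.01 + 99.7 = 3374.66 W
In hp: 3374.66 / 745.7 = 4.52549 hp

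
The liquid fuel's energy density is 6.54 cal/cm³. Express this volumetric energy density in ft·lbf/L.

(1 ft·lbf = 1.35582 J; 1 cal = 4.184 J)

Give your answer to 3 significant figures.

2.02×10⁴ ft·lbf/L

6.54 cal/cm³ × 4.184 J/cal ÷ 10⁻⁶ m³/cm³ = 2.73634×10⁷ J/m³
2.73634×10⁷ J/m³ ÷ 1.35582 J/ft·lbf × 0.001 m³/L = 20182.2 ft·lbf/L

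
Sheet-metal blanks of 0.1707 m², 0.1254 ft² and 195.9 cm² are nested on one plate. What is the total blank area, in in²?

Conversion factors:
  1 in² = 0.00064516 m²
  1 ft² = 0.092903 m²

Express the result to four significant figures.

313.0 in²

0.1707 m² (already m²)
0.1254 ft² × 0.092903 = 0.01165 m²
195.9 cm² × 0.0001 = 0.01959 m²
Combined: 0.1707 + 0.01165 + 0.01959 = 0.20194 m²
In in²: 0.20194 / 0.00064516 = 313.008 in²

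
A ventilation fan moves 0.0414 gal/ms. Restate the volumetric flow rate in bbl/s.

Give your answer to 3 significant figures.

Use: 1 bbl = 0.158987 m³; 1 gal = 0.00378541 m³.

0.0414 gal/ms × 0.00378541 m³/gal ÷ 0.001 s/ms = 0.156716 m³/s
0.156716 m³/s ÷ 0.158987 m³/bbl = 0.985716 bbl/s

0.986 bbl/s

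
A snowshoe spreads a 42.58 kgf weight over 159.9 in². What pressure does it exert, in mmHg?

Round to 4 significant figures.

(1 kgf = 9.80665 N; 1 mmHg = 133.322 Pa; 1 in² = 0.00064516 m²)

30.36 mmHg

42.58 kgf × 9.80665 = 417.567 N
159.9 in² × 0.00064516 = 0.103161 m²
P = F / A = 417.567 N / 0.103161 m² = 4047.72 Pa
4047.72 Pa ÷ (133.322 Pa/mmHg) = 30.3605 mmHg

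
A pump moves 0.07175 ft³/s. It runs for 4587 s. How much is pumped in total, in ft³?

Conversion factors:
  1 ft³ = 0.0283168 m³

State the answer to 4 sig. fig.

0.07175 ft³/s → 0.00203173 m³/s
V = Q × t = 0.00203173 × 4587 = 9.31955 m³
In ft³: 9.31955 / 0.0283168 = 329.117 ft³

329.1 ft³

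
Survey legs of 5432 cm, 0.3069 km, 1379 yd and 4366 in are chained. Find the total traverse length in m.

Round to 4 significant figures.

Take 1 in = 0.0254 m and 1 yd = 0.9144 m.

1733 m

5432 cm × 0.01 = 54.32 m
0.3069 km × 1000 = 306.9 m
1379 yd × 0.9144 = 1260.96 m
4366 in × 0.0254 = 110.896 m
Sum: 54.32 + 306.9 + 1260.96 + 110.896 = 1733.08 m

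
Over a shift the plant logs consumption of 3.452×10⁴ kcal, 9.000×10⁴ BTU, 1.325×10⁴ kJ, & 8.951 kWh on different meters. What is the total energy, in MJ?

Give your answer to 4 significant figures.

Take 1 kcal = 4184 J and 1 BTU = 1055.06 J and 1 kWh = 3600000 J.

284.9 MJ

3.452×10⁴ kcal × 4184 = 1.44432×10⁸ J
9.000×10⁴ BTU × 1055.06 = 9.49554×10⁷ J
1.325×10⁴ kJ × 1000 = 1.325×10⁷ J
8.951 kWh × 3600000 = 3.22236×10⁷ J
Total: 1.44432×10⁸ + 9.49554×10⁷ + 1.325×10⁷ + 3.22236×10⁷ = 2.84861×10⁸ J
In MJ: 2.84861×10⁸ / 1000000 = 284.861 MJ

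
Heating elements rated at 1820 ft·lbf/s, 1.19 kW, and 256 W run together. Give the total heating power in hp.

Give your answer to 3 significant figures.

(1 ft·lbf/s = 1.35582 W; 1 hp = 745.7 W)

5.25 hp

1820 ft·lbf/s × 1.35582 → 2467.59 W
1.19 kW × 1000 → 1190 W
256 W (already W)
Total: 2467.59 + 1190 + 256 = 3913.59 W
In hp: 3913.59 / 745.7 = 5.24821 hp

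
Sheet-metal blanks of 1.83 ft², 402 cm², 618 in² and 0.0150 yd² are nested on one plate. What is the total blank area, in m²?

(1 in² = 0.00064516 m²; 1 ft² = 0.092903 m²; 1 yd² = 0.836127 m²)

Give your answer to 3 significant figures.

0.621 m²

1.83 ft² × 0.092903 = 0.170012 m²
402 cm² × 0.0001 = 0.0402 m²
618 in² × 0.00064516 = 0.398709 m²
0.0150 yd² × 0.836127 = 0.0125419 m²
Total: 0.170012 + 0.0402 + 0.398709 + 0.0125419 = 0.621463 m²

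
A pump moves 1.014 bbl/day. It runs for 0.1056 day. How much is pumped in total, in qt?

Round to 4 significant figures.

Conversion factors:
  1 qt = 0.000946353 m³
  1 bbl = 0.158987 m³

1.014 bbl/day → 1.86589×10⁻⁶ m³/s
0.1056 day → 9123.84 s
V = Q × t = 1.86589×10⁻⁶ × 9123.84 = 0.0170241 m³
In qt: 0.0170241 / 0.000946353 = 17.9892 qt

17.99 qt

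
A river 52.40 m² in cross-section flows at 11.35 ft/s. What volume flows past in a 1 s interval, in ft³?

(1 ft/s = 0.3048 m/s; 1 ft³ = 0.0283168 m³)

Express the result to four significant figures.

11.35 ft/s × 0.3048 = 3.45948 m/s
V = v × A × t = 3.45948 m/s × 52.4 m² × 1 s = 181.277 m³
181.277 m³ ÷ (0.0283168 m³/ft³) = 6401.75 ft³

6402 ft³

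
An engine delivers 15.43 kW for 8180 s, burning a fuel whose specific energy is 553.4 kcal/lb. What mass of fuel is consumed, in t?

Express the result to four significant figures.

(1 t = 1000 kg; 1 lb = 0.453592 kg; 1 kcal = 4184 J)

15.43 kW → 15430 W
E = P × t = 15430 × 8180 = 1.26217×10⁸ J
553.4 kcal/lb → 5.10464×10⁶ J/kg
m = E / e_s = 1.26217×10⁸ / 5.10464×10⁶ = 24.7259 kg
In t: 24.7259 / 1000 = 0.0247259 t

0.02473 t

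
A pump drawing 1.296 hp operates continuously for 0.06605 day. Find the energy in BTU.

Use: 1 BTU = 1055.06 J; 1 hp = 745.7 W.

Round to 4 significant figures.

1.296 hp × 745.7 → 966.427 W
0.06605 day × 86400 → 5706.72 s
E = P × t = 966.427 W × 5706.72 s = 5.51513×10⁶ J
5.51513×10⁶ J ÷ (1055.06 J/BTU) = 5227.31 BTU

5227 BTU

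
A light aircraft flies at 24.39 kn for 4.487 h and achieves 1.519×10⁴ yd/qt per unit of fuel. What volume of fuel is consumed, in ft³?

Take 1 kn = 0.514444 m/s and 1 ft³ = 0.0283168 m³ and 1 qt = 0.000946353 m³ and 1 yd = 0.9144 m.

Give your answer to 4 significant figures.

24.39 kn → 12.5473 m/s
4.487 h → 16153.2 s
d = v × t = 12.5473 × 16153.2 = 202679 m
1.519×10⁴ yd/qt → 1.46771×10⁷ m/m³
V = d / (distance per unit fuel) = 202679 / 1.46771×10⁷ = 0.0138092 m³
In ft³: 0.0138092 / 0.0283168 = 0.487668 ft³

0.4877 ft³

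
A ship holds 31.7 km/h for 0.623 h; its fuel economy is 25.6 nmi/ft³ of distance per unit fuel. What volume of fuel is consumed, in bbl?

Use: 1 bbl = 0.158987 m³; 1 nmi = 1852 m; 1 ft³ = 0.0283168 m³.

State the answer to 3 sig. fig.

0.0742 bbl

31.7 km/h → 8.80556 m/s
0.623 h → 2242.8 s
d = v × t = 8.80556 × 2242.8 = 19749.1 m
25.6 nmi/ft³ → 1.67431×10⁶ m/m³
V = d / (distance per unit fuel) = 19749.1 / 1.67431×10⁶ = 0.0117954 m³
In bbl: 0.0117954 / 0.158987 = 0.074191 bbl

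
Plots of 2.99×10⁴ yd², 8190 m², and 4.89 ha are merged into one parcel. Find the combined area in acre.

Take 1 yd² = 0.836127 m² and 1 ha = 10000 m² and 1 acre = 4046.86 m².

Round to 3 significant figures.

20.3 acre

2.99×10⁴ yd² × 0.836127 = 25000.2 m²
8190 m² (already m²)
4.89 ha × 10000 = 48900 m²
Combined: 25000.2 + 8190 + 48900 = 82090.2 m²
In acre: 82090.2 / 4046.86 = 20.2849 acre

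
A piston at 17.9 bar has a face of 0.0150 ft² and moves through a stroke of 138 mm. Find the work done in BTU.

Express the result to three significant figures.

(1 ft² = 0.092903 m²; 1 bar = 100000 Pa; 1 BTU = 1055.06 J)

17.9 bar → 1.79×10⁶ Pa
0.0150 ft² → 0.00139354 m²
F = P × A = 1.79×10⁶ × 0.00139354 = 2494.44 N
138 mm → 0.138 m
W = F × d = 2494.44 × 0.138 = 344.233 J
In BTU: 344.233 / 1055.06 = 0.326269 BTU

0.326 BTU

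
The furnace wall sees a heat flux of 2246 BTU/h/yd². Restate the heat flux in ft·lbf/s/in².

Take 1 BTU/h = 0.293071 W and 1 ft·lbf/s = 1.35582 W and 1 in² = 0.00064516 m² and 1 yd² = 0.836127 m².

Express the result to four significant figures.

2246 BTU/h/yd² × 0.293071 W/BTU/h ÷ 0.836127 m²/yd² = 787.246 W/m²
787.246 W/m² ÷ 1.35582 W/ft·lbf/s × 0.00064516 m²/in² = 0.374607 ft·lbf/s/in²

0.3746 ft·lbf/s/in²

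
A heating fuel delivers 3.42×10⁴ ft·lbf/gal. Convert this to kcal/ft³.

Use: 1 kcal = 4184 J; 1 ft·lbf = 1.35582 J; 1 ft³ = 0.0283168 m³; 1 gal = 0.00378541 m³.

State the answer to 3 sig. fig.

82.9 kcal/ft³

3.42×10⁴ ft·lbf/gal × 1.35582 J/ft·lbf ÷ 0.00378541 m³/gal = 1.22494×10⁷ J/m³
1.22494×10⁷ J/m³ ÷ 4184 J/kcal × 0.0283168 m³/ft³ = 82.9024 kcal/ft³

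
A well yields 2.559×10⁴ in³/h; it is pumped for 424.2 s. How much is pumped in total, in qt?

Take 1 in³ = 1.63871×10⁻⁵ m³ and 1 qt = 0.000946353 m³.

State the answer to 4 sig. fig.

52.21 qt

2.559×10⁴ in³/h → 1.16485×10⁻⁴ m³/s
V = Q × t = 1.16485×10⁻⁴ × 424.2 = 0.0494129 m³
In qt: 0.0494129 / 0.000946353 = 52.214 qt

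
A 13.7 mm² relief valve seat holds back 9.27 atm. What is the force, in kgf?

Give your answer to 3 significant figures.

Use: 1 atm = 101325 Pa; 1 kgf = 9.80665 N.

1.31 kgf

9.27 atm × 101325 → 939283 Pa
13.7 mm² × 10⁻⁶ → 1.37×10⁻⁵ m²
F = P × A = 939283 Pa × 1.37×10⁻⁵ m² = 12.8682 N
12.8682 N ÷ (9.80665 N/kgf) = 1.31219 kgf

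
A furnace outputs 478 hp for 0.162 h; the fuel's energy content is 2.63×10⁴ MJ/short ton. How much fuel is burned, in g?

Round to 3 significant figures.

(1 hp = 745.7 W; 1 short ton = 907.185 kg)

478 hp → 356445 W
0.162 h → 583.2 s
E = P × t = 356445 × 583.2 = 2.07879×10⁸ J
2.63×10⁴ MJ/short ton → 2.89908×10⁷ J/kg
m = E / e_s = 2.07879×10⁸ / 2.89908×10⁷ = 7.17052 kg
In g: 7.17052 / 0.001 = 7170.52 g

7170 g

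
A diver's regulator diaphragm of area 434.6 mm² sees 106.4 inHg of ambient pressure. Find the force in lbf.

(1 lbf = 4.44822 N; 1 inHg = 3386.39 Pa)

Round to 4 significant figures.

35.20 lbf

106.4 inHg × 3386.39 → 360312 Pa
434.6 mm² × 10⁻⁶ → 4.346×10⁻⁴ m²
F = P × A = 360312 Pa × 4.346×10⁻⁴ m² = 156.592 N
156.592 N ÷ (4.44822 N/lbf) = 35.2033 lbf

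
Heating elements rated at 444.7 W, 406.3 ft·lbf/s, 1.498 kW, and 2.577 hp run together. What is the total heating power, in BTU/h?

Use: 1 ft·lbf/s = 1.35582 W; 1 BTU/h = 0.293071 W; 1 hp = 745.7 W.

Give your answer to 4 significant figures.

444.7 W (already W)
406.3 ft·lbf/s × 1.35582 = 550.87 W
1.498 kW × 1000 = 1498 W
2.577 hp × 745.7 = 1921.67 W
Total: 444.7 + 550.87 + 1498 + 1921.67 = 4415.24 W
In BTU/h: 4415.24 / 0.293071 = 15065.4 BTU/h

1.507×10⁴ BTU/h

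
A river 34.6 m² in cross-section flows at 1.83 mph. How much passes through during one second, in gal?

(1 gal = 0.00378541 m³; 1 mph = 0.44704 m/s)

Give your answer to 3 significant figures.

7480 gal

1.83 mph × 0.44704 → 0.818083 m/s
V = v × A × t = 0.818083 m/s × 34.6 m² × 1 s = 28.3057 m³
28.3057 m³ ÷ (0.00378541 m³/gal) = 7477.58 gal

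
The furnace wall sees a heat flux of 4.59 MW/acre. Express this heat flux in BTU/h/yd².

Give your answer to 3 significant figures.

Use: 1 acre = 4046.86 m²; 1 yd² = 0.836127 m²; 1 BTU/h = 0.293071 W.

3240 BTU/h/yd²

4.59 MW/acre × 1000000 W/MW ÷ 4046.86 m²/acre = 1134.21 W/m²
1134.21 W/m² ÷ 0.293071 W/BTU/h × 0.836127 m²/yd² = 3235.88 BTU/h/yd²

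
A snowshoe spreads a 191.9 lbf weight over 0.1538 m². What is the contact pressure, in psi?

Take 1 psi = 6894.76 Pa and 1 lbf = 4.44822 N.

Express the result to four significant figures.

0.8050 psi

191.9 lbf × 4.44822 → 853.613 N
P = F / A = 853.613 N / 0.1538 m² = 5550.15 Pa
5550.15 Pa ÷ (6894.76 Pa/psi) = 0.804981 psi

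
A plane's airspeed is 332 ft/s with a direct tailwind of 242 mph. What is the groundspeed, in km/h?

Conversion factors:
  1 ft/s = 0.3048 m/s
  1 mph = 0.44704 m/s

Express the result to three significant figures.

754 km/h

332 ft/s × 0.3048 → 101.194 m/s
242 mph × 0.44704 → 108.184 m/s
Sum: 101.194 + 108.184 = 209.378 m/s
In km/h: 209.378 / (1/3.6) = 753.761 km/h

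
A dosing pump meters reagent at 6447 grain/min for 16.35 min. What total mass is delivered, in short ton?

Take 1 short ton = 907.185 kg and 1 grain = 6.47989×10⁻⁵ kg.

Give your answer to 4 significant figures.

0.007529 short ton

6447 grain/min → 0.00696264 kg/s
16.35 min → 981 s
m = ṁ × t = 0.00696264 × 981 = 6.83035 kg
In short ton: 6.83035 / 907.185 = 0.00752917 short ton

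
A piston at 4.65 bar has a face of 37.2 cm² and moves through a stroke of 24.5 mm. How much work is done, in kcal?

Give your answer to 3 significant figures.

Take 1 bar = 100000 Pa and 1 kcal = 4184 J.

4.65 bar → 465000 Pa
37.2 cm² → 0.00372 m²
F = P × A = 465000 × 0.00372 = 1729.8 N
24.5 mm → 0.0245 m
W = F × d = 1729.8 × 0.0245 = 42.3801 J
In kcal: 42.3801 / 4184 = 0.0101291 kcal

0.0101 kcal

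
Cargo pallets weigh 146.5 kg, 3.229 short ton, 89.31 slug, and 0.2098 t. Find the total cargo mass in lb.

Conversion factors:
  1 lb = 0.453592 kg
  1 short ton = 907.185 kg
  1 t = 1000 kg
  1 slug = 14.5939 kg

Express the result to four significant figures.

1.012×10⁴ lb

146.5 kg (already kg)
3.229 short ton × 907.185 = 2929.3 kg
89.31 slug × 14.5939 = 1303.38 kg
0.2098 t × 1000 = 209.8 kg
Combined: 146.5 + 2929.3 + 1303.38 + 209.8 = 4588.98 kg
In lb: 4588.98 / 0.453592 = 10117 lb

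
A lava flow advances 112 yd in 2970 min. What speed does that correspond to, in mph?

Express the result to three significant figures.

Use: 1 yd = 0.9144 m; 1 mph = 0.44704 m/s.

0.00129 mph

112 yd × 0.9144 = 102.413 m
2970 min × 60 = 178200 s
v = d / t = 102.413 m / 178200 s = 5.74708×10⁻⁴ m/s
5.74708×10⁻⁴ m/s ÷ (0.44704 m/s/mph) = 0.00128559 mph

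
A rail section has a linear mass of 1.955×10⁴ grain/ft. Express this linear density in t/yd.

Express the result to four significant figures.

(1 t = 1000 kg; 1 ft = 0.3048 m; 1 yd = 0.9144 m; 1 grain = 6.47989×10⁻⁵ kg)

1.955×10⁴ grain/ft × 6.47989×10⁻⁵ kg/grain ÷ 0.3048 m/ft = 4.15623 kg/m
4.15623 kg/m ÷ 1000 kg/t × 0.9144 m/yd = 0.00380046 t/yd

0.003800 t/yd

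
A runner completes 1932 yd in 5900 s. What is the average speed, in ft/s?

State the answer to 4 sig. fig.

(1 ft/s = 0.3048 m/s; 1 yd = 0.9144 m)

1932 yd × 0.9144 → 1766.62 m
v = d / t = 1766.62 m / 5900 s = 0.299427 m/s
0.299427 m/s ÷ (0.3048 m/s/ft/s) = 0.982372 ft/s

0.9824 ft/s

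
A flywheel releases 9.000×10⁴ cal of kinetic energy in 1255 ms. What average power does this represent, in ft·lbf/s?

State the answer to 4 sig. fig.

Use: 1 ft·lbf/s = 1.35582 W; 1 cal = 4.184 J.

9.000×10⁴ cal × 4.184 → 376560 J
1255 ms × 0.001 → 1.255 s
P = E / t = 376560 J / 1.255 s = 300048 W
300048 W ÷ (1.35582 W/ft·lbf/s) = 221304 ft·lbf/s

2.213×10⁵ ft·lbf/s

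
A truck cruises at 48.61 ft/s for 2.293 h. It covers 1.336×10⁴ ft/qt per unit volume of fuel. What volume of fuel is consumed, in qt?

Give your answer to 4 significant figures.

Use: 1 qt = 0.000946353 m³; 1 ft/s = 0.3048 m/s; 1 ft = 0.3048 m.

30.03 qt

48.61 ft/s → 14.8163 m/s
2.293 h → 8254.8 s
d = v × t = 14.8163 × 8254.8 = 122306 m
1.336×10⁴ ft/qt → 4.30297×10⁶ m/m³
V = d / (distance per unit fuel) = 122306 / 4.30297×10⁶ = 0.0284236 m³
In qt: 0.0284236 / 0.000946353 = 30.0349 qt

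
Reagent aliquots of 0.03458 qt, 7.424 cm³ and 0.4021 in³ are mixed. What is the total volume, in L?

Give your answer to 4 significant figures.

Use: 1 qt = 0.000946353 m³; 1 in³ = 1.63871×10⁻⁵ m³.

0.03458 qt × 0.000946353 = 3.27249×10⁻⁵ m³
7.424 cm³ × 10⁻⁶ = 7.424×10⁻⁶ m³
0.4021 in³ × 1.63871×10⁻⁵ = 6.58925×10⁻⁶ m³
Sum: 3.27249×10⁻⁵ + 7.424×10⁻⁶ + 6.58925×10⁻⁶ = 4.67382×10⁻⁵ m³
In L: 4.67382×10⁻⁵ / 0.001 = 0.0467382 L

0.04674 L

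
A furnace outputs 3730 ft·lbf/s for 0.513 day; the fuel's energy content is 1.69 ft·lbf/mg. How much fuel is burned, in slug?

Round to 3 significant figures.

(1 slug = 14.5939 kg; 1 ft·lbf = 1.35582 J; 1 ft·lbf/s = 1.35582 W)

6.70 slug

3730 ft·lbf/s → 5057.21 W
0.513 day → 44323.2 s
E = P × t = 5057.21 × 44323.2 = 2.24152×10⁸ J
1.69 ft·lbf/mg → 2.29134×10⁶ J/kg
m = E / e_s = 2.24152×10⁸ / 2.29134×10⁶ = 97.8257 kg
In slug: 97.8257 / 14.5939 = 6.70319 slug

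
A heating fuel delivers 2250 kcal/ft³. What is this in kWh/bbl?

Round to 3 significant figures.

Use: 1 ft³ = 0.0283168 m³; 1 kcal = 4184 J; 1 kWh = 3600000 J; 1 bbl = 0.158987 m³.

2250 kcal/ft³ × 4184 J/kcal ÷ 0.0283168 m³/ft³ = 3.32453×10⁸ J/m³
3.32453×10⁸ J/m³ ÷ 3600000 J/kWh × 0.158987 m³/bbl = 14.6821 kWh/bbl

14.7 kWh/bbl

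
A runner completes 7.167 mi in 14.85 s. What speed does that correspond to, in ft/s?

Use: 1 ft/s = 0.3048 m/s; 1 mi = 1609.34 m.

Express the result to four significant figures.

7.167 mi × 1609.34 → 11534.1 m
v = d / t = 11534.1 m / 14.85 s = 776.707 m/s
776.707 m/s ÷ (0.3048 m/s/ft/s) = 2548.25 ft/s

2548 ft/s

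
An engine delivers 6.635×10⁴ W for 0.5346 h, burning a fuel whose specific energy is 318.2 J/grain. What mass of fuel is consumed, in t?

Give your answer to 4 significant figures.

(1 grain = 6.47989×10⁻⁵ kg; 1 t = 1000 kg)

0.5346 h → 1924.56 s
E = P × t = 66350 × 1924.56 = 1.27695×10⁸ J
318.2 J/grain → 4.91058×10⁶ J/kg
m = E / e_s = 1.27695×10⁸ / 4.91058×10⁶ = 26.0041 kg
In t: 26.0041 / 1000 = 0.0260041 t

0.02600 t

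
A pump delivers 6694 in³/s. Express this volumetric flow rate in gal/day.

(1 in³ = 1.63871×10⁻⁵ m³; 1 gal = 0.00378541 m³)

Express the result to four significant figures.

6694 in³/s × 1.63871×10⁻⁵ m³/in³ = 0.109695 m³/s
0.109695 m³/s ÷ 0.00378541 m³/gal × 86400 s/day = 2.50373×10⁶ gal/day

2.504×10⁶ gal/day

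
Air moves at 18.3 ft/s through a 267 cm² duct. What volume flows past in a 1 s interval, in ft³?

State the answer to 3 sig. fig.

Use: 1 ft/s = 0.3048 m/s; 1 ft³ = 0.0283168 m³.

18.3 ft/s × 0.3048 = 5.57784 m/s
267 cm² × 0.0001 = 0.0267 m²
V = v × A × t = 5.57784 m/s × 0.0267 m² × 1 s = 0.148928 m³
0.148928 m³ ÷ (0.0283168 m³/ft³) = 5.25935 ft³

5.26 ft³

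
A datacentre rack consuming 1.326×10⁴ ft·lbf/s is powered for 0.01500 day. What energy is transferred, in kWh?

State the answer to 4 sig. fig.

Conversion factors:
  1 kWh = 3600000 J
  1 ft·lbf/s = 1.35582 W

1.326×10⁴ ft·lbf/s × 1.35582 = 17978.2 W
0.01500 day × 86400 = 1296 s
E = P × t = 17978.2 W × 1296 s = 2.32997×10⁷ J
2.32997×10⁷ J ÷ (3600000 J/kWh) = 6.47214 kWh

6.472 kWh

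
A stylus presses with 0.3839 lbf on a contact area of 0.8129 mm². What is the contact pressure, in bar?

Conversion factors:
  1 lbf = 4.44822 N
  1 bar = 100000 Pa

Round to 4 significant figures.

0.3839 lbf × 4.44822 = 1.70767 N
0.8129 mm² × 10⁻⁶ = 8.129×10⁻⁷ m²
P = F / A = 1.70767 N / 8.129×10⁻⁷ m² = 2.10071×10⁶ Pa
2.10071×10⁶ Pa ÷ (100000 Pa/bar) = 21.0071 bar

21.01 bar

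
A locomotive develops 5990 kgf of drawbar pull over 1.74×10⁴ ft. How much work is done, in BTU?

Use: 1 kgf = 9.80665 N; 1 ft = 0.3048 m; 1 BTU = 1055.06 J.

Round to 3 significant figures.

5990 kgf × 9.80665 = 58741.8 N
1.74×10⁴ ft × 0.3048 = 5303.52 m
W = F × d = 58741.8 N × 5303.52 m = 3.11538×10⁸ J
3.11538×10⁸ J ÷ (1055.06 J/BTU) = 295280 BTU

2.95×10⁵ BTU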